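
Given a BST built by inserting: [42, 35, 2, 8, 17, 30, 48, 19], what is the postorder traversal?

Tree insertion order: [42, 35, 2, 8, 17, 30, 48, 19]
Tree (level-order array): [42, 35, 48, 2, None, None, None, None, 8, None, 17, None, 30, 19]
Postorder traversal: [19, 30, 17, 8, 2, 35, 48, 42]


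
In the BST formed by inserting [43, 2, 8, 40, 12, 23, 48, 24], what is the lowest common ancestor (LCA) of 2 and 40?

Tree insertion order: [43, 2, 8, 40, 12, 23, 48, 24]
Tree (level-order array): [43, 2, 48, None, 8, None, None, None, 40, 12, None, None, 23, None, 24]
In a BST, the LCA of p=2, q=40 is the first node v on the
root-to-leaf path with p <= v <= q (go left if both < v, right if both > v).
Walk from root:
  at 43: both 2 and 40 < 43, go left
  at 2: 2 <= 2 <= 40, this is the LCA
LCA = 2


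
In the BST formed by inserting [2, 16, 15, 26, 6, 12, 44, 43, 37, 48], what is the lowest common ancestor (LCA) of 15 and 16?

Tree insertion order: [2, 16, 15, 26, 6, 12, 44, 43, 37, 48]
Tree (level-order array): [2, None, 16, 15, 26, 6, None, None, 44, None, 12, 43, 48, None, None, 37]
In a BST, the LCA of p=15, q=16 is the first node v on the
root-to-leaf path with p <= v <= q (go left if both < v, right if both > v).
Walk from root:
  at 2: both 15 and 16 > 2, go right
  at 16: 15 <= 16 <= 16, this is the LCA
LCA = 16


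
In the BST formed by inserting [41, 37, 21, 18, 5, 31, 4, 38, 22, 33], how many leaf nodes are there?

Tree built from: [41, 37, 21, 18, 5, 31, 4, 38, 22, 33]
Tree (level-order array): [41, 37, None, 21, 38, 18, 31, None, None, 5, None, 22, 33, 4]
Rule: A leaf has 0 children.
Per-node child counts:
  node 41: 1 child(ren)
  node 37: 2 child(ren)
  node 21: 2 child(ren)
  node 18: 1 child(ren)
  node 5: 1 child(ren)
  node 4: 0 child(ren)
  node 31: 2 child(ren)
  node 22: 0 child(ren)
  node 33: 0 child(ren)
  node 38: 0 child(ren)
Matching nodes: [4, 22, 33, 38]
Count of leaf nodes: 4


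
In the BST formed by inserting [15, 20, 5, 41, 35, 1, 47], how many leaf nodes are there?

Tree built from: [15, 20, 5, 41, 35, 1, 47]
Tree (level-order array): [15, 5, 20, 1, None, None, 41, None, None, 35, 47]
Rule: A leaf has 0 children.
Per-node child counts:
  node 15: 2 child(ren)
  node 5: 1 child(ren)
  node 1: 0 child(ren)
  node 20: 1 child(ren)
  node 41: 2 child(ren)
  node 35: 0 child(ren)
  node 47: 0 child(ren)
Matching nodes: [1, 35, 47]
Count of leaf nodes: 3


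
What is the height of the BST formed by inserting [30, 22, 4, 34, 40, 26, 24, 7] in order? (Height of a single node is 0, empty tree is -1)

Insertion order: [30, 22, 4, 34, 40, 26, 24, 7]
Tree (level-order array): [30, 22, 34, 4, 26, None, 40, None, 7, 24]
Compute height bottom-up (empty subtree = -1):
  height(7) = 1 + max(-1, -1) = 0
  height(4) = 1 + max(-1, 0) = 1
  height(24) = 1 + max(-1, -1) = 0
  height(26) = 1 + max(0, -1) = 1
  height(22) = 1 + max(1, 1) = 2
  height(40) = 1 + max(-1, -1) = 0
  height(34) = 1 + max(-1, 0) = 1
  height(30) = 1 + max(2, 1) = 3
Height = 3


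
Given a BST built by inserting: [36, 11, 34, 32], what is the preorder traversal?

Tree insertion order: [36, 11, 34, 32]
Tree (level-order array): [36, 11, None, None, 34, 32]
Preorder traversal: [36, 11, 34, 32]


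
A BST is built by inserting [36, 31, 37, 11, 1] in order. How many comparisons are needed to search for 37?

Search path for 37: 36 -> 37
Found: True
Comparisons: 2


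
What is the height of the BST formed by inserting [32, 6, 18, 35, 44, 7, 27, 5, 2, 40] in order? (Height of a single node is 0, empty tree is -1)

Insertion order: [32, 6, 18, 35, 44, 7, 27, 5, 2, 40]
Tree (level-order array): [32, 6, 35, 5, 18, None, 44, 2, None, 7, 27, 40]
Compute height bottom-up (empty subtree = -1):
  height(2) = 1 + max(-1, -1) = 0
  height(5) = 1 + max(0, -1) = 1
  height(7) = 1 + max(-1, -1) = 0
  height(27) = 1 + max(-1, -1) = 0
  height(18) = 1 + max(0, 0) = 1
  height(6) = 1 + max(1, 1) = 2
  height(40) = 1 + max(-1, -1) = 0
  height(44) = 1 + max(0, -1) = 1
  height(35) = 1 + max(-1, 1) = 2
  height(32) = 1 + max(2, 2) = 3
Height = 3


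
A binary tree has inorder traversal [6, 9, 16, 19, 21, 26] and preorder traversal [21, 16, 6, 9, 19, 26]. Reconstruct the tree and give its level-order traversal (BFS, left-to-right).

Inorder:  [6, 9, 16, 19, 21, 26]
Preorder: [21, 16, 6, 9, 19, 26]
Algorithm: preorder visits root first, so consume preorder in order;
for each root, split the current inorder slice at that value into
left-subtree inorder and right-subtree inorder, then recurse.
Recursive splits:
  root=21; inorder splits into left=[6, 9, 16, 19], right=[26]
  root=16; inorder splits into left=[6, 9], right=[19]
  root=6; inorder splits into left=[], right=[9]
  root=9; inorder splits into left=[], right=[]
  root=19; inorder splits into left=[], right=[]
  root=26; inorder splits into left=[], right=[]
Reconstructed level-order: [21, 16, 26, 6, 19, 9]


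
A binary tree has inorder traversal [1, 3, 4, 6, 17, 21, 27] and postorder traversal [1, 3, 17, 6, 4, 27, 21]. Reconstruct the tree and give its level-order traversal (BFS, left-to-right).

Inorder:   [1, 3, 4, 6, 17, 21, 27]
Postorder: [1, 3, 17, 6, 4, 27, 21]
Algorithm: postorder visits root last, so walk postorder right-to-left;
each value is the root of the current inorder slice — split it at that
value, recurse on the right subtree first, then the left.
Recursive splits:
  root=21; inorder splits into left=[1, 3, 4, 6, 17], right=[27]
  root=27; inorder splits into left=[], right=[]
  root=4; inorder splits into left=[1, 3], right=[6, 17]
  root=6; inorder splits into left=[], right=[17]
  root=17; inorder splits into left=[], right=[]
  root=3; inorder splits into left=[1], right=[]
  root=1; inorder splits into left=[], right=[]
Reconstructed level-order: [21, 4, 27, 3, 6, 1, 17]


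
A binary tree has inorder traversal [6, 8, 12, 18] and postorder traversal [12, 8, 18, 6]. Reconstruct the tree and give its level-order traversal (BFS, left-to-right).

Inorder:   [6, 8, 12, 18]
Postorder: [12, 8, 18, 6]
Algorithm: postorder visits root last, so walk postorder right-to-left;
each value is the root of the current inorder slice — split it at that
value, recurse on the right subtree first, then the left.
Recursive splits:
  root=6; inorder splits into left=[], right=[8, 12, 18]
  root=18; inorder splits into left=[8, 12], right=[]
  root=8; inorder splits into left=[], right=[12]
  root=12; inorder splits into left=[], right=[]
Reconstructed level-order: [6, 18, 8, 12]


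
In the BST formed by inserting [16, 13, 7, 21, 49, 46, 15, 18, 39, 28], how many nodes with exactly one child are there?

Tree built from: [16, 13, 7, 21, 49, 46, 15, 18, 39, 28]
Tree (level-order array): [16, 13, 21, 7, 15, 18, 49, None, None, None, None, None, None, 46, None, 39, None, 28]
Rule: These are nodes with exactly 1 non-null child.
Per-node child counts:
  node 16: 2 child(ren)
  node 13: 2 child(ren)
  node 7: 0 child(ren)
  node 15: 0 child(ren)
  node 21: 2 child(ren)
  node 18: 0 child(ren)
  node 49: 1 child(ren)
  node 46: 1 child(ren)
  node 39: 1 child(ren)
  node 28: 0 child(ren)
Matching nodes: [49, 46, 39]
Count of nodes with exactly one child: 3


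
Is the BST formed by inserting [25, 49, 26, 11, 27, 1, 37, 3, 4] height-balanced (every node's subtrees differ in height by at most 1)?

Tree (level-order array): [25, 11, 49, 1, None, 26, None, None, 3, None, 27, None, 4, None, 37]
Definition: a tree is height-balanced if, at every node, |h(left) - h(right)| <= 1 (empty subtree has height -1).
Bottom-up per-node check:
  node 4: h_left=-1, h_right=-1, diff=0 [OK], height=0
  node 3: h_left=-1, h_right=0, diff=1 [OK], height=1
  node 1: h_left=-1, h_right=1, diff=2 [FAIL (|-1-1|=2 > 1)], height=2
  node 11: h_left=2, h_right=-1, diff=3 [FAIL (|2--1|=3 > 1)], height=3
  node 37: h_left=-1, h_right=-1, diff=0 [OK], height=0
  node 27: h_left=-1, h_right=0, diff=1 [OK], height=1
  node 26: h_left=-1, h_right=1, diff=2 [FAIL (|-1-1|=2 > 1)], height=2
  node 49: h_left=2, h_right=-1, diff=3 [FAIL (|2--1|=3 > 1)], height=3
  node 25: h_left=3, h_right=3, diff=0 [OK], height=4
Node 1 violates the condition: |-1 - 1| = 2 > 1.
Result: Not balanced


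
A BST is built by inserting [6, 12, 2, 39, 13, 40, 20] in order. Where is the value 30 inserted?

Starting tree (level order): [6, 2, 12, None, None, None, 39, 13, 40, None, 20]
Insertion path: 6 -> 12 -> 39 -> 13 -> 20
Result: insert 30 as right child of 20
Final tree (level order): [6, 2, 12, None, None, None, 39, 13, 40, None, 20, None, None, None, 30]


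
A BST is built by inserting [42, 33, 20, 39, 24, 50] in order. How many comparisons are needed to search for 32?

Search path for 32: 42 -> 33 -> 20 -> 24
Found: False
Comparisons: 4


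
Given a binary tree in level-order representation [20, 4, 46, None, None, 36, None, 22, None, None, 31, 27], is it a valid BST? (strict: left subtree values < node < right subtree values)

Level-order array: [20, 4, 46, None, None, 36, None, 22, None, None, 31, 27]
Validate using subtree bounds (lo, hi): at each node, require lo < value < hi,
then recurse left with hi=value and right with lo=value.
Preorder trace (stopping at first violation):
  at node 20 with bounds (-inf, +inf): OK
  at node 4 with bounds (-inf, 20): OK
  at node 46 with bounds (20, +inf): OK
  at node 36 with bounds (20, 46): OK
  at node 22 with bounds (20, 36): OK
  at node 31 with bounds (22, 36): OK
  at node 27 with bounds (22, 31): OK
No violation found at any node.
Result: Valid BST


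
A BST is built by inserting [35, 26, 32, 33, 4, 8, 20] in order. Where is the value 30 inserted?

Starting tree (level order): [35, 26, None, 4, 32, None, 8, None, 33, None, 20]
Insertion path: 35 -> 26 -> 32
Result: insert 30 as left child of 32
Final tree (level order): [35, 26, None, 4, 32, None, 8, 30, 33, None, 20]


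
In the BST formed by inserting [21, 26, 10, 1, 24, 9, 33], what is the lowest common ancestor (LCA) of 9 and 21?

Tree insertion order: [21, 26, 10, 1, 24, 9, 33]
Tree (level-order array): [21, 10, 26, 1, None, 24, 33, None, 9]
In a BST, the LCA of p=9, q=21 is the first node v on the
root-to-leaf path with p <= v <= q (go left if both < v, right if both > v).
Walk from root:
  at 21: 9 <= 21 <= 21, this is the LCA
LCA = 21


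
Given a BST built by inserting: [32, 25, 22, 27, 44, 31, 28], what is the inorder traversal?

Tree insertion order: [32, 25, 22, 27, 44, 31, 28]
Tree (level-order array): [32, 25, 44, 22, 27, None, None, None, None, None, 31, 28]
Inorder traversal: [22, 25, 27, 28, 31, 32, 44]


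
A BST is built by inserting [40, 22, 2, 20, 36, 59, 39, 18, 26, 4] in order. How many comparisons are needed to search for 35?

Search path for 35: 40 -> 22 -> 36 -> 26
Found: False
Comparisons: 4


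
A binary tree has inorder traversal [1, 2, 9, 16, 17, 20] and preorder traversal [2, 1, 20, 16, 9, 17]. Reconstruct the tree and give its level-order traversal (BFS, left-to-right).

Inorder:  [1, 2, 9, 16, 17, 20]
Preorder: [2, 1, 20, 16, 9, 17]
Algorithm: preorder visits root first, so consume preorder in order;
for each root, split the current inorder slice at that value into
left-subtree inorder and right-subtree inorder, then recurse.
Recursive splits:
  root=2; inorder splits into left=[1], right=[9, 16, 17, 20]
  root=1; inorder splits into left=[], right=[]
  root=20; inorder splits into left=[9, 16, 17], right=[]
  root=16; inorder splits into left=[9], right=[17]
  root=9; inorder splits into left=[], right=[]
  root=17; inorder splits into left=[], right=[]
Reconstructed level-order: [2, 1, 20, 16, 9, 17]


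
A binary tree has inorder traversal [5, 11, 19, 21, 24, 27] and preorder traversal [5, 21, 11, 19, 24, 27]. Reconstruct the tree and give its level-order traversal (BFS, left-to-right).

Inorder:  [5, 11, 19, 21, 24, 27]
Preorder: [5, 21, 11, 19, 24, 27]
Algorithm: preorder visits root first, so consume preorder in order;
for each root, split the current inorder slice at that value into
left-subtree inorder and right-subtree inorder, then recurse.
Recursive splits:
  root=5; inorder splits into left=[], right=[11, 19, 21, 24, 27]
  root=21; inorder splits into left=[11, 19], right=[24, 27]
  root=11; inorder splits into left=[], right=[19]
  root=19; inorder splits into left=[], right=[]
  root=24; inorder splits into left=[], right=[27]
  root=27; inorder splits into left=[], right=[]
Reconstructed level-order: [5, 21, 11, 24, 19, 27]


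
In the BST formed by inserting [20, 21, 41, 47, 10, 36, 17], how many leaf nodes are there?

Tree built from: [20, 21, 41, 47, 10, 36, 17]
Tree (level-order array): [20, 10, 21, None, 17, None, 41, None, None, 36, 47]
Rule: A leaf has 0 children.
Per-node child counts:
  node 20: 2 child(ren)
  node 10: 1 child(ren)
  node 17: 0 child(ren)
  node 21: 1 child(ren)
  node 41: 2 child(ren)
  node 36: 0 child(ren)
  node 47: 0 child(ren)
Matching nodes: [17, 36, 47]
Count of leaf nodes: 3


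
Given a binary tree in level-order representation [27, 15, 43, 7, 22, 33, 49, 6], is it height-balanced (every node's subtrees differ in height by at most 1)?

Tree (level-order array): [27, 15, 43, 7, 22, 33, 49, 6]
Definition: a tree is height-balanced if, at every node, |h(left) - h(right)| <= 1 (empty subtree has height -1).
Bottom-up per-node check:
  node 6: h_left=-1, h_right=-1, diff=0 [OK], height=0
  node 7: h_left=0, h_right=-1, diff=1 [OK], height=1
  node 22: h_left=-1, h_right=-1, diff=0 [OK], height=0
  node 15: h_left=1, h_right=0, diff=1 [OK], height=2
  node 33: h_left=-1, h_right=-1, diff=0 [OK], height=0
  node 49: h_left=-1, h_right=-1, diff=0 [OK], height=0
  node 43: h_left=0, h_right=0, diff=0 [OK], height=1
  node 27: h_left=2, h_right=1, diff=1 [OK], height=3
All nodes satisfy the balance condition.
Result: Balanced


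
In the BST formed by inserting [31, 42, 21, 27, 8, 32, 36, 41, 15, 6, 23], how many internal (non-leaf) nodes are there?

Tree built from: [31, 42, 21, 27, 8, 32, 36, 41, 15, 6, 23]
Tree (level-order array): [31, 21, 42, 8, 27, 32, None, 6, 15, 23, None, None, 36, None, None, None, None, None, None, None, 41]
Rule: An internal node has at least one child.
Per-node child counts:
  node 31: 2 child(ren)
  node 21: 2 child(ren)
  node 8: 2 child(ren)
  node 6: 0 child(ren)
  node 15: 0 child(ren)
  node 27: 1 child(ren)
  node 23: 0 child(ren)
  node 42: 1 child(ren)
  node 32: 1 child(ren)
  node 36: 1 child(ren)
  node 41: 0 child(ren)
Matching nodes: [31, 21, 8, 27, 42, 32, 36]
Count of internal (non-leaf) nodes: 7


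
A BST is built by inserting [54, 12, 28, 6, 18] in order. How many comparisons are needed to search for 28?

Search path for 28: 54 -> 12 -> 28
Found: True
Comparisons: 3


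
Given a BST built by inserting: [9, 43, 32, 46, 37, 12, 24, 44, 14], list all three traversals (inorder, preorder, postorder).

Tree insertion order: [9, 43, 32, 46, 37, 12, 24, 44, 14]
Tree (level-order array): [9, None, 43, 32, 46, 12, 37, 44, None, None, 24, None, None, None, None, 14]
Inorder (L, root, R): [9, 12, 14, 24, 32, 37, 43, 44, 46]
Preorder (root, L, R): [9, 43, 32, 12, 24, 14, 37, 46, 44]
Postorder (L, R, root): [14, 24, 12, 37, 32, 44, 46, 43, 9]


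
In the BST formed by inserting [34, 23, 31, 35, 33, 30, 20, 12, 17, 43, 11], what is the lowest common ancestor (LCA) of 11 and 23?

Tree insertion order: [34, 23, 31, 35, 33, 30, 20, 12, 17, 43, 11]
Tree (level-order array): [34, 23, 35, 20, 31, None, 43, 12, None, 30, 33, None, None, 11, 17]
In a BST, the LCA of p=11, q=23 is the first node v on the
root-to-leaf path with p <= v <= q (go left if both < v, right if both > v).
Walk from root:
  at 34: both 11 and 23 < 34, go left
  at 23: 11 <= 23 <= 23, this is the LCA
LCA = 23


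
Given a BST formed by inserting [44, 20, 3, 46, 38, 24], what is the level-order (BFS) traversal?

Tree insertion order: [44, 20, 3, 46, 38, 24]
Tree (level-order array): [44, 20, 46, 3, 38, None, None, None, None, 24]
BFS from the root, enqueuing left then right child of each popped node:
  queue [44] -> pop 44, enqueue [20, 46], visited so far: [44]
  queue [20, 46] -> pop 20, enqueue [3, 38], visited so far: [44, 20]
  queue [46, 3, 38] -> pop 46, enqueue [none], visited so far: [44, 20, 46]
  queue [3, 38] -> pop 3, enqueue [none], visited so far: [44, 20, 46, 3]
  queue [38] -> pop 38, enqueue [24], visited so far: [44, 20, 46, 3, 38]
  queue [24] -> pop 24, enqueue [none], visited so far: [44, 20, 46, 3, 38, 24]
Result: [44, 20, 46, 3, 38, 24]


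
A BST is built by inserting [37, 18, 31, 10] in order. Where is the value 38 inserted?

Starting tree (level order): [37, 18, None, 10, 31]
Insertion path: 37
Result: insert 38 as right child of 37
Final tree (level order): [37, 18, 38, 10, 31]


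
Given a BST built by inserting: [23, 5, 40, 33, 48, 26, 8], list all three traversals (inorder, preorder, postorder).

Tree insertion order: [23, 5, 40, 33, 48, 26, 8]
Tree (level-order array): [23, 5, 40, None, 8, 33, 48, None, None, 26]
Inorder (L, root, R): [5, 8, 23, 26, 33, 40, 48]
Preorder (root, L, R): [23, 5, 8, 40, 33, 26, 48]
Postorder (L, R, root): [8, 5, 26, 33, 48, 40, 23]


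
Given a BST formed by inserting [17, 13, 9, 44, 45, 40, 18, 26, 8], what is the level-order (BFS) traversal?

Tree insertion order: [17, 13, 9, 44, 45, 40, 18, 26, 8]
Tree (level-order array): [17, 13, 44, 9, None, 40, 45, 8, None, 18, None, None, None, None, None, None, 26]
BFS from the root, enqueuing left then right child of each popped node:
  queue [17] -> pop 17, enqueue [13, 44], visited so far: [17]
  queue [13, 44] -> pop 13, enqueue [9], visited so far: [17, 13]
  queue [44, 9] -> pop 44, enqueue [40, 45], visited so far: [17, 13, 44]
  queue [9, 40, 45] -> pop 9, enqueue [8], visited so far: [17, 13, 44, 9]
  queue [40, 45, 8] -> pop 40, enqueue [18], visited so far: [17, 13, 44, 9, 40]
  queue [45, 8, 18] -> pop 45, enqueue [none], visited so far: [17, 13, 44, 9, 40, 45]
  queue [8, 18] -> pop 8, enqueue [none], visited so far: [17, 13, 44, 9, 40, 45, 8]
  queue [18] -> pop 18, enqueue [26], visited so far: [17, 13, 44, 9, 40, 45, 8, 18]
  queue [26] -> pop 26, enqueue [none], visited so far: [17, 13, 44, 9, 40, 45, 8, 18, 26]
Result: [17, 13, 44, 9, 40, 45, 8, 18, 26]


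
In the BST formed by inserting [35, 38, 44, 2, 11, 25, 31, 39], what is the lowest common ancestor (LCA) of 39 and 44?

Tree insertion order: [35, 38, 44, 2, 11, 25, 31, 39]
Tree (level-order array): [35, 2, 38, None, 11, None, 44, None, 25, 39, None, None, 31]
In a BST, the LCA of p=39, q=44 is the first node v on the
root-to-leaf path with p <= v <= q (go left if both < v, right if both > v).
Walk from root:
  at 35: both 39 and 44 > 35, go right
  at 38: both 39 and 44 > 38, go right
  at 44: 39 <= 44 <= 44, this is the LCA
LCA = 44


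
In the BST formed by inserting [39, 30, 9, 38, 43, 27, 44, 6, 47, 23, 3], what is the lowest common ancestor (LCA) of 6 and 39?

Tree insertion order: [39, 30, 9, 38, 43, 27, 44, 6, 47, 23, 3]
Tree (level-order array): [39, 30, 43, 9, 38, None, 44, 6, 27, None, None, None, 47, 3, None, 23]
In a BST, the LCA of p=6, q=39 is the first node v on the
root-to-leaf path with p <= v <= q (go left if both < v, right if both > v).
Walk from root:
  at 39: 6 <= 39 <= 39, this is the LCA
LCA = 39


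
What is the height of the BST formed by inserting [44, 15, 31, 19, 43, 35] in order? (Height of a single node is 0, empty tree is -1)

Insertion order: [44, 15, 31, 19, 43, 35]
Tree (level-order array): [44, 15, None, None, 31, 19, 43, None, None, 35]
Compute height bottom-up (empty subtree = -1):
  height(19) = 1 + max(-1, -1) = 0
  height(35) = 1 + max(-1, -1) = 0
  height(43) = 1 + max(0, -1) = 1
  height(31) = 1 + max(0, 1) = 2
  height(15) = 1 + max(-1, 2) = 3
  height(44) = 1 + max(3, -1) = 4
Height = 4


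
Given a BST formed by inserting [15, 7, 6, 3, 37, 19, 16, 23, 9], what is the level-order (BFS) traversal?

Tree insertion order: [15, 7, 6, 3, 37, 19, 16, 23, 9]
Tree (level-order array): [15, 7, 37, 6, 9, 19, None, 3, None, None, None, 16, 23]
BFS from the root, enqueuing left then right child of each popped node:
  queue [15] -> pop 15, enqueue [7, 37], visited so far: [15]
  queue [7, 37] -> pop 7, enqueue [6, 9], visited so far: [15, 7]
  queue [37, 6, 9] -> pop 37, enqueue [19], visited so far: [15, 7, 37]
  queue [6, 9, 19] -> pop 6, enqueue [3], visited so far: [15, 7, 37, 6]
  queue [9, 19, 3] -> pop 9, enqueue [none], visited so far: [15, 7, 37, 6, 9]
  queue [19, 3] -> pop 19, enqueue [16, 23], visited so far: [15, 7, 37, 6, 9, 19]
  queue [3, 16, 23] -> pop 3, enqueue [none], visited so far: [15, 7, 37, 6, 9, 19, 3]
  queue [16, 23] -> pop 16, enqueue [none], visited so far: [15, 7, 37, 6, 9, 19, 3, 16]
  queue [23] -> pop 23, enqueue [none], visited so far: [15, 7, 37, 6, 9, 19, 3, 16, 23]
Result: [15, 7, 37, 6, 9, 19, 3, 16, 23]


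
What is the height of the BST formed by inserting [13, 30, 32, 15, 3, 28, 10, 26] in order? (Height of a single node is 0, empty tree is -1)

Insertion order: [13, 30, 32, 15, 3, 28, 10, 26]
Tree (level-order array): [13, 3, 30, None, 10, 15, 32, None, None, None, 28, None, None, 26]
Compute height bottom-up (empty subtree = -1):
  height(10) = 1 + max(-1, -1) = 0
  height(3) = 1 + max(-1, 0) = 1
  height(26) = 1 + max(-1, -1) = 0
  height(28) = 1 + max(0, -1) = 1
  height(15) = 1 + max(-1, 1) = 2
  height(32) = 1 + max(-1, -1) = 0
  height(30) = 1 + max(2, 0) = 3
  height(13) = 1 + max(1, 3) = 4
Height = 4


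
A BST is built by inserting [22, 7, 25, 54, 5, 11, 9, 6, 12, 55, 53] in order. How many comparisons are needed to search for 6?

Search path for 6: 22 -> 7 -> 5 -> 6
Found: True
Comparisons: 4


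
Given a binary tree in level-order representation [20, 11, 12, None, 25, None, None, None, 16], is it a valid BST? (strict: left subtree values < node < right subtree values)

Level-order array: [20, 11, 12, None, 25, None, None, None, 16]
Validate using subtree bounds (lo, hi): at each node, require lo < value < hi,
then recurse left with hi=value and right with lo=value.
Preorder trace (stopping at first violation):
  at node 20 with bounds (-inf, +inf): OK
  at node 11 with bounds (-inf, 20): OK
  at node 25 with bounds (11, 20): VIOLATION
Node 25 violates its bound: not (11 < 25 < 20).
Result: Not a valid BST


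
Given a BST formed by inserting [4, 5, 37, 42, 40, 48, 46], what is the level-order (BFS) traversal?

Tree insertion order: [4, 5, 37, 42, 40, 48, 46]
Tree (level-order array): [4, None, 5, None, 37, None, 42, 40, 48, None, None, 46]
BFS from the root, enqueuing left then right child of each popped node:
  queue [4] -> pop 4, enqueue [5], visited so far: [4]
  queue [5] -> pop 5, enqueue [37], visited so far: [4, 5]
  queue [37] -> pop 37, enqueue [42], visited so far: [4, 5, 37]
  queue [42] -> pop 42, enqueue [40, 48], visited so far: [4, 5, 37, 42]
  queue [40, 48] -> pop 40, enqueue [none], visited so far: [4, 5, 37, 42, 40]
  queue [48] -> pop 48, enqueue [46], visited so far: [4, 5, 37, 42, 40, 48]
  queue [46] -> pop 46, enqueue [none], visited so far: [4, 5, 37, 42, 40, 48, 46]
Result: [4, 5, 37, 42, 40, 48, 46]


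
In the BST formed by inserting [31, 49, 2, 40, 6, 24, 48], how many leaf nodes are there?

Tree built from: [31, 49, 2, 40, 6, 24, 48]
Tree (level-order array): [31, 2, 49, None, 6, 40, None, None, 24, None, 48]
Rule: A leaf has 0 children.
Per-node child counts:
  node 31: 2 child(ren)
  node 2: 1 child(ren)
  node 6: 1 child(ren)
  node 24: 0 child(ren)
  node 49: 1 child(ren)
  node 40: 1 child(ren)
  node 48: 0 child(ren)
Matching nodes: [24, 48]
Count of leaf nodes: 2


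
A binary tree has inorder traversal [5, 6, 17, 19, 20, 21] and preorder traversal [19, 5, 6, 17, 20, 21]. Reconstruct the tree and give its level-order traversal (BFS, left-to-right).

Inorder:  [5, 6, 17, 19, 20, 21]
Preorder: [19, 5, 6, 17, 20, 21]
Algorithm: preorder visits root first, so consume preorder in order;
for each root, split the current inorder slice at that value into
left-subtree inorder and right-subtree inorder, then recurse.
Recursive splits:
  root=19; inorder splits into left=[5, 6, 17], right=[20, 21]
  root=5; inorder splits into left=[], right=[6, 17]
  root=6; inorder splits into left=[], right=[17]
  root=17; inorder splits into left=[], right=[]
  root=20; inorder splits into left=[], right=[21]
  root=21; inorder splits into left=[], right=[]
Reconstructed level-order: [19, 5, 20, 6, 21, 17]


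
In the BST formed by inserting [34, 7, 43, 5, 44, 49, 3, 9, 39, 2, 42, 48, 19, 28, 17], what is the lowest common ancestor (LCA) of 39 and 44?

Tree insertion order: [34, 7, 43, 5, 44, 49, 3, 9, 39, 2, 42, 48, 19, 28, 17]
Tree (level-order array): [34, 7, 43, 5, 9, 39, 44, 3, None, None, 19, None, 42, None, 49, 2, None, 17, 28, None, None, 48]
In a BST, the LCA of p=39, q=44 is the first node v on the
root-to-leaf path with p <= v <= q (go left if both < v, right if both > v).
Walk from root:
  at 34: both 39 and 44 > 34, go right
  at 43: 39 <= 43 <= 44, this is the LCA
LCA = 43


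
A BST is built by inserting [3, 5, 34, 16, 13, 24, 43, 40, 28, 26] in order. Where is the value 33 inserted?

Starting tree (level order): [3, None, 5, None, 34, 16, 43, 13, 24, 40, None, None, None, None, 28, None, None, 26]
Insertion path: 3 -> 5 -> 34 -> 16 -> 24 -> 28
Result: insert 33 as right child of 28
Final tree (level order): [3, None, 5, None, 34, 16, 43, 13, 24, 40, None, None, None, None, 28, None, None, 26, 33]


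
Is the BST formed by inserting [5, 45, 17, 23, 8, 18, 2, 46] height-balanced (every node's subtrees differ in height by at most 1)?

Tree (level-order array): [5, 2, 45, None, None, 17, 46, 8, 23, None, None, None, None, 18]
Definition: a tree is height-balanced if, at every node, |h(left) - h(right)| <= 1 (empty subtree has height -1).
Bottom-up per-node check:
  node 2: h_left=-1, h_right=-1, diff=0 [OK], height=0
  node 8: h_left=-1, h_right=-1, diff=0 [OK], height=0
  node 18: h_left=-1, h_right=-1, diff=0 [OK], height=0
  node 23: h_left=0, h_right=-1, diff=1 [OK], height=1
  node 17: h_left=0, h_right=1, diff=1 [OK], height=2
  node 46: h_left=-1, h_right=-1, diff=0 [OK], height=0
  node 45: h_left=2, h_right=0, diff=2 [FAIL (|2-0|=2 > 1)], height=3
  node 5: h_left=0, h_right=3, diff=3 [FAIL (|0-3|=3 > 1)], height=4
Node 45 violates the condition: |2 - 0| = 2 > 1.
Result: Not balanced


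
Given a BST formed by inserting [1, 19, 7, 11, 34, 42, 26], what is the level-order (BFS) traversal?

Tree insertion order: [1, 19, 7, 11, 34, 42, 26]
Tree (level-order array): [1, None, 19, 7, 34, None, 11, 26, 42]
BFS from the root, enqueuing left then right child of each popped node:
  queue [1] -> pop 1, enqueue [19], visited so far: [1]
  queue [19] -> pop 19, enqueue [7, 34], visited so far: [1, 19]
  queue [7, 34] -> pop 7, enqueue [11], visited so far: [1, 19, 7]
  queue [34, 11] -> pop 34, enqueue [26, 42], visited so far: [1, 19, 7, 34]
  queue [11, 26, 42] -> pop 11, enqueue [none], visited so far: [1, 19, 7, 34, 11]
  queue [26, 42] -> pop 26, enqueue [none], visited so far: [1, 19, 7, 34, 11, 26]
  queue [42] -> pop 42, enqueue [none], visited so far: [1, 19, 7, 34, 11, 26, 42]
Result: [1, 19, 7, 34, 11, 26, 42]


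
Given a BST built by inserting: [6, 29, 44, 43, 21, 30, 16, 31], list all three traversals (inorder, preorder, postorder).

Tree insertion order: [6, 29, 44, 43, 21, 30, 16, 31]
Tree (level-order array): [6, None, 29, 21, 44, 16, None, 43, None, None, None, 30, None, None, 31]
Inorder (L, root, R): [6, 16, 21, 29, 30, 31, 43, 44]
Preorder (root, L, R): [6, 29, 21, 16, 44, 43, 30, 31]
Postorder (L, R, root): [16, 21, 31, 30, 43, 44, 29, 6]


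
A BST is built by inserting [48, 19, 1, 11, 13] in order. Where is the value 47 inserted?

Starting tree (level order): [48, 19, None, 1, None, None, 11, None, 13]
Insertion path: 48 -> 19
Result: insert 47 as right child of 19
Final tree (level order): [48, 19, None, 1, 47, None, 11, None, None, None, 13]


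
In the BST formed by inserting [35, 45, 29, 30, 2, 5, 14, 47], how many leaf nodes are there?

Tree built from: [35, 45, 29, 30, 2, 5, 14, 47]
Tree (level-order array): [35, 29, 45, 2, 30, None, 47, None, 5, None, None, None, None, None, 14]
Rule: A leaf has 0 children.
Per-node child counts:
  node 35: 2 child(ren)
  node 29: 2 child(ren)
  node 2: 1 child(ren)
  node 5: 1 child(ren)
  node 14: 0 child(ren)
  node 30: 0 child(ren)
  node 45: 1 child(ren)
  node 47: 0 child(ren)
Matching nodes: [14, 30, 47]
Count of leaf nodes: 3


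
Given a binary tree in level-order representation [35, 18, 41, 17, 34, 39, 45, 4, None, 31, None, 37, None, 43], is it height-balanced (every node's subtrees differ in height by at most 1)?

Tree (level-order array): [35, 18, 41, 17, 34, 39, 45, 4, None, 31, None, 37, None, 43]
Definition: a tree is height-balanced if, at every node, |h(left) - h(right)| <= 1 (empty subtree has height -1).
Bottom-up per-node check:
  node 4: h_left=-1, h_right=-1, diff=0 [OK], height=0
  node 17: h_left=0, h_right=-1, diff=1 [OK], height=1
  node 31: h_left=-1, h_right=-1, diff=0 [OK], height=0
  node 34: h_left=0, h_right=-1, diff=1 [OK], height=1
  node 18: h_left=1, h_right=1, diff=0 [OK], height=2
  node 37: h_left=-1, h_right=-1, diff=0 [OK], height=0
  node 39: h_left=0, h_right=-1, diff=1 [OK], height=1
  node 43: h_left=-1, h_right=-1, diff=0 [OK], height=0
  node 45: h_left=0, h_right=-1, diff=1 [OK], height=1
  node 41: h_left=1, h_right=1, diff=0 [OK], height=2
  node 35: h_left=2, h_right=2, diff=0 [OK], height=3
All nodes satisfy the balance condition.
Result: Balanced


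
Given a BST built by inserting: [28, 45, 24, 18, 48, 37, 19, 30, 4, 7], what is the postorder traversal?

Tree insertion order: [28, 45, 24, 18, 48, 37, 19, 30, 4, 7]
Tree (level-order array): [28, 24, 45, 18, None, 37, 48, 4, 19, 30, None, None, None, None, 7]
Postorder traversal: [7, 4, 19, 18, 24, 30, 37, 48, 45, 28]


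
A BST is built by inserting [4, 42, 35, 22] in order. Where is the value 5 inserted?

Starting tree (level order): [4, None, 42, 35, None, 22]
Insertion path: 4 -> 42 -> 35 -> 22
Result: insert 5 as left child of 22
Final tree (level order): [4, None, 42, 35, None, 22, None, 5]


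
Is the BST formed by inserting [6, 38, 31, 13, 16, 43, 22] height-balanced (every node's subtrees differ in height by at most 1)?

Tree (level-order array): [6, None, 38, 31, 43, 13, None, None, None, None, 16, None, 22]
Definition: a tree is height-balanced if, at every node, |h(left) - h(right)| <= 1 (empty subtree has height -1).
Bottom-up per-node check:
  node 22: h_left=-1, h_right=-1, diff=0 [OK], height=0
  node 16: h_left=-1, h_right=0, diff=1 [OK], height=1
  node 13: h_left=-1, h_right=1, diff=2 [FAIL (|-1-1|=2 > 1)], height=2
  node 31: h_left=2, h_right=-1, diff=3 [FAIL (|2--1|=3 > 1)], height=3
  node 43: h_left=-1, h_right=-1, diff=0 [OK], height=0
  node 38: h_left=3, h_right=0, diff=3 [FAIL (|3-0|=3 > 1)], height=4
  node 6: h_left=-1, h_right=4, diff=5 [FAIL (|-1-4|=5 > 1)], height=5
Node 13 violates the condition: |-1 - 1| = 2 > 1.
Result: Not balanced


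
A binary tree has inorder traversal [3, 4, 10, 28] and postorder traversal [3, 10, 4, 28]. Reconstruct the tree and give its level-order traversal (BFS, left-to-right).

Inorder:   [3, 4, 10, 28]
Postorder: [3, 10, 4, 28]
Algorithm: postorder visits root last, so walk postorder right-to-left;
each value is the root of the current inorder slice — split it at that
value, recurse on the right subtree first, then the left.
Recursive splits:
  root=28; inorder splits into left=[3, 4, 10], right=[]
  root=4; inorder splits into left=[3], right=[10]
  root=10; inorder splits into left=[], right=[]
  root=3; inorder splits into left=[], right=[]
Reconstructed level-order: [28, 4, 3, 10]


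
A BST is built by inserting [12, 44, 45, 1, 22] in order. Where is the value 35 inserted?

Starting tree (level order): [12, 1, 44, None, None, 22, 45]
Insertion path: 12 -> 44 -> 22
Result: insert 35 as right child of 22
Final tree (level order): [12, 1, 44, None, None, 22, 45, None, 35]


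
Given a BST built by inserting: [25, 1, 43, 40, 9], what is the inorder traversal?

Tree insertion order: [25, 1, 43, 40, 9]
Tree (level-order array): [25, 1, 43, None, 9, 40]
Inorder traversal: [1, 9, 25, 40, 43]


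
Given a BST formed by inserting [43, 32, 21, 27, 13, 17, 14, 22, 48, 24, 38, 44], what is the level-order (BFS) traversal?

Tree insertion order: [43, 32, 21, 27, 13, 17, 14, 22, 48, 24, 38, 44]
Tree (level-order array): [43, 32, 48, 21, 38, 44, None, 13, 27, None, None, None, None, None, 17, 22, None, 14, None, None, 24]
BFS from the root, enqueuing left then right child of each popped node:
  queue [43] -> pop 43, enqueue [32, 48], visited so far: [43]
  queue [32, 48] -> pop 32, enqueue [21, 38], visited so far: [43, 32]
  queue [48, 21, 38] -> pop 48, enqueue [44], visited so far: [43, 32, 48]
  queue [21, 38, 44] -> pop 21, enqueue [13, 27], visited so far: [43, 32, 48, 21]
  queue [38, 44, 13, 27] -> pop 38, enqueue [none], visited so far: [43, 32, 48, 21, 38]
  queue [44, 13, 27] -> pop 44, enqueue [none], visited so far: [43, 32, 48, 21, 38, 44]
  queue [13, 27] -> pop 13, enqueue [17], visited so far: [43, 32, 48, 21, 38, 44, 13]
  queue [27, 17] -> pop 27, enqueue [22], visited so far: [43, 32, 48, 21, 38, 44, 13, 27]
  queue [17, 22] -> pop 17, enqueue [14], visited so far: [43, 32, 48, 21, 38, 44, 13, 27, 17]
  queue [22, 14] -> pop 22, enqueue [24], visited so far: [43, 32, 48, 21, 38, 44, 13, 27, 17, 22]
  queue [14, 24] -> pop 14, enqueue [none], visited so far: [43, 32, 48, 21, 38, 44, 13, 27, 17, 22, 14]
  queue [24] -> pop 24, enqueue [none], visited so far: [43, 32, 48, 21, 38, 44, 13, 27, 17, 22, 14, 24]
Result: [43, 32, 48, 21, 38, 44, 13, 27, 17, 22, 14, 24]


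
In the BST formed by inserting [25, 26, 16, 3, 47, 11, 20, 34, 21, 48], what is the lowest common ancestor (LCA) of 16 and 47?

Tree insertion order: [25, 26, 16, 3, 47, 11, 20, 34, 21, 48]
Tree (level-order array): [25, 16, 26, 3, 20, None, 47, None, 11, None, 21, 34, 48]
In a BST, the LCA of p=16, q=47 is the first node v on the
root-to-leaf path with p <= v <= q (go left if both < v, right if both > v).
Walk from root:
  at 25: 16 <= 25 <= 47, this is the LCA
LCA = 25


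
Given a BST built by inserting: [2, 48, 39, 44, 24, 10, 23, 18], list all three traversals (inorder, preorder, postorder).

Tree insertion order: [2, 48, 39, 44, 24, 10, 23, 18]
Tree (level-order array): [2, None, 48, 39, None, 24, 44, 10, None, None, None, None, 23, 18]
Inorder (L, root, R): [2, 10, 18, 23, 24, 39, 44, 48]
Preorder (root, L, R): [2, 48, 39, 24, 10, 23, 18, 44]
Postorder (L, R, root): [18, 23, 10, 24, 44, 39, 48, 2]


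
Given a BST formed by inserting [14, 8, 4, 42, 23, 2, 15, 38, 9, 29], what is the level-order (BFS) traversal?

Tree insertion order: [14, 8, 4, 42, 23, 2, 15, 38, 9, 29]
Tree (level-order array): [14, 8, 42, 4, 9, 23, None, 2, None, None, None, 15, 38, None, None, None, None, 29]
BFS from the root, enqueuing left then right child of each popped node:
  queue [14] -> pop 14, enqueue [8, 42], visited so far: [14]
  queue [8, 42] -> pop 8, enqueue [4, 9], visited so far: [14, 8]
  queue [42, 4, 9] -> pop 42, enqueue [23], visited so far: [14, 8, 42]
  queue [4, 9, 23] -> pop 4, enqueue [2], visited so far: [14, 8, 42, 4]
  queue [9, 23, 2] -> pop 9, enqueue [none], visited so far: [14, 8, 42, 4, 9]
  queue [23, 2] -> pop 23, enqueue [15, 38], visited so far: [14, 8, 42, 4, 9, 23]
  queue [2, 15, 38] -> pop 2, enqueue [none], visited so far: [14, 8, 42, 4, 9, 23, 2]
  queue [15, 38] -> pop 15, enqueue [none], visited so far: [14, 8, 42, 4, 9, 23, 2, 15]
  queue [38] -> pop 38, enqueue [29], visited so far: [14, 8, 42, 4, 9, 23, 2, 15, 38]
  queue [29] -> pop 29, enqueue [none], visited so far: [14, 8, 42, 4, 9, 23, 2, 15, 38, 29]
Result: [14, 8, 42, 4, 9, 23, 2, 15, 38, 29]


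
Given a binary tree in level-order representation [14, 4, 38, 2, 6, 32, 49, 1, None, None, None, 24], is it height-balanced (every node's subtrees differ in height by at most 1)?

Tree (level-order array): [14, 4, 38, 2, 6, 32, 49, 1, None, None, None, 24]
Definition: a tree is height-balanced if, at every node, |h(left) - h(right)| <= 1 (empty subtree has height -1).
Bottom-up per-node check:
  node 1: h_left=-1, h_right=-1, diff=0 [OK], height=0
  node 2: h_left=0, h_right=-1, diff=1 [OK], height=1
  node 6: h_left=-1, h_right=-1, diff=0 [OK], height=0
  node 4: h_left=1, h_right=0, diff=1 [OK], height=2
  node 24: h_left=-1, h_right=-1, diff=0 [OK], height=0
  node 32: h_left=0, h_right=-1, diff=1 [OK], height=1
  node 49: h_left=-1, h_right=-1, diff=0 [OK], height=0
  node 38: h_left=1, h_right=0, diff=1 [OK], height=2
  node 14: h_left=2, h_right=2, diff=0 [OK], height=3
All nodes satisfy the balance condition.
Result: Balanced


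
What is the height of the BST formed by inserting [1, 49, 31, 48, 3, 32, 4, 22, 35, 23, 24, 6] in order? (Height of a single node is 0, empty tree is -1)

Insertion order: [1, 49, 31, 48, 3, 32, 4, 22, 35, 23, 24, 6]
Tree (level-order array): [1, None, 49, 31, None, 3, 48, None, 4, 32, None, None, 22, None, 35, 6, 23, None, None, None, None, None, 24]
Compute height bottom-up (empty subtree = -1):
  height(6) = 1 + max(-1, -1) = 0
  height(24) = 1 + max(-1, -1) = 0
  height(23) = 1 + max(-1, 0) = 1
  height(22) = 1 + max(0, 1) = 2
  height(4) = 1 + max(-1, 2) = 3
  height(3) = 1 + max(-1, 3) = 4
  height(35) = 1 + max(-1, -1) = 0
  height(32) = 1 + max(-1, 0) = 1
  height(48) = 1 + max(1, -1) = 2
  height(31) = 1 + max(4, 2) = 5
  height(49) = 1 + max(5, -1) = 6
  height(1) = 1 + max(-1, 6) = 7
Height = 7


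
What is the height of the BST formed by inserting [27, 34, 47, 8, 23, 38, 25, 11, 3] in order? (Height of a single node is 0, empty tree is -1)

Insertion order: [27, 34, 47, 8, 23, 38, 25, 11, 3]
Tree (level-order array): [27, 8, 34, 3, 23, None, 47, None, None, 11, 25, 38]
Compute height bottom-up (empty subtree = -1):
  height(3) = 1 + max(-1, -1) = 0
  height(11) = 1 + max(-1, -1) = 0
  height(25) = 1 + max(-1, -1) = 0
  height(23) = 1 + max(0, 0) = 1
  height(8) = 1 + max(0, 1) = 2
  height(38) = 1 + max(-1, -1) = 0
  height(47) = 1 + max(0, -1) = 1
  height(34) = 1 + max(-1, 1) = 2
  height(27) = 1 + max(2, 2) = 3
Height = 3


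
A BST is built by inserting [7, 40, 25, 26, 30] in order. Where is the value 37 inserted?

Starting tree (level order): [7, None, 40, 25, None, None, 26, None, 30]
Insertion path: 7 -> 40 -> 25 -> 26 -> 30
Result: insert 37 as right child of 30
Final tree (level order): [7, None, 40, 25, None, None, 26, None, 30, None, 37]


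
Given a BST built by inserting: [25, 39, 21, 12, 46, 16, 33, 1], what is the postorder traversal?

Tree insertion order: [25, 39, 21, 12, 46, 16, 33, 1]
Tree (level-order array): [25, 21, 39, 12, None, 33, 46, 1, 16]
Postorder traversal: [1, 16, 12, 21, 33, 46, 39, 25]


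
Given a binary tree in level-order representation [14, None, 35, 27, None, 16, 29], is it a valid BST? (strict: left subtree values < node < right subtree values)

Level-order array: [14, None, 35, 27, None, 16, 29]
Validate using subtree bounds (lo, hi): at each node, require lo < value < hi,
then recurse left with hi=value and right with lo=value.
Preorder trace (stopping at first violation):
  at node 14 with bounds (-inf, +inf): OK
  at node 35 with bounds (14, +inf): OK
  at node 27 with bounds (14, 35): OK
  at node 16 with bounds (14, 27): OK
  at node 29 with bounds (27, 35): OK
No violation found at any node.
Result: Valid BST


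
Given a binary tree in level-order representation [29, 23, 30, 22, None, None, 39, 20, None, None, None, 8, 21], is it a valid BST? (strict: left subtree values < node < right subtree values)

Level-order array: [29, 23, 30, 22, None, None, 39, 20, None, None, None, 8, 21]
Validate using subtree bounds (lo, hi): at each node, require lo < value < hi,
then recurse left with hi=value and right with lo=value.
Preorder trace (stopping at first violation):
  at node 29 with bounds (-inf, +inf): OK
  at node 23 with bounds (-inf, 29): OK
  at node 22 with bounds (-inf, 23): OK
  at node 20 with bounds (-inf, 22): OK
  at node 8 with bounds (-inf, 20): OK
  at node 21 with bounds (20, 22): OK
  at node 30 with bounds (29, +inf): OK
  at node 39 with bounds (30, +inf): OK
No violation found at any node.
Result: Valid BST
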